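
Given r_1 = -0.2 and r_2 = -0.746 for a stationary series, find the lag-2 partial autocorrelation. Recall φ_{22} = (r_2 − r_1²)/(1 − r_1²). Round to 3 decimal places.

φ_{22} = (r_2 − r_1²) / (1 − r_1²)
r_1² = (-0.2)² = 0.04
Numerator = -0.746 − 0.0400 = -0.7860; denominator = 1 − 0.0400 = 0.9600
φ_{22} = -0.7860 / 0.9600 = -0.819

-0.819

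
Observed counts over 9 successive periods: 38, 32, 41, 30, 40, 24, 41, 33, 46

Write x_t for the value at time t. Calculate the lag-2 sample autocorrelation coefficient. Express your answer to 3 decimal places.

Mean x̄ = (38 + 32 + 41 + 30 + 40 + 24 + 41 + 33 + 46)/9 = 36.1111
Σ(x_t−x̄)(x_{t+2}−x̄) = (9.2346) + (25.1235) + (19.0123) + (74.0123) + (19.0123) + (37.6790) + (48.3457) = 232.4198
Denominator Σ(x_t−x̄)² = 374.8889
r_2 = 232.4198 / 374.8889 = 0.620

0.620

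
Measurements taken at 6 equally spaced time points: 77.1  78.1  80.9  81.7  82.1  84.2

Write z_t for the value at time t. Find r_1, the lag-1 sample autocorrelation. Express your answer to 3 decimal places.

Mean z̄ = (77.1 + 78.1 + 80.9 + 81.7 + 82.1 + 84.2)/6 = 80.6833
Numerator Σ_{t=1}^{5}(z_t−z̄)(z_{t+1}−z̄) = 15.3397
Denominator Σ(z_t−z̄)² = 34.9683
r_1 = 15.3397 / 34.9683 = 0.439

0.439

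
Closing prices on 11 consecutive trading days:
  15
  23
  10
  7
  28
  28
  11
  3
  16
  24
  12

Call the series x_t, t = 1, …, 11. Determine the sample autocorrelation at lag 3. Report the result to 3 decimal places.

Mean x̄ = (15 + 23 + 10 + 7 + 28 + 28 + 11 + 3 + 16 + 24 + 12)/11 = 16.0909
Numerator Σ_{t=1}^{8}(x_t−x̄)(x_{t+3}−x̄) = -77.7521
Denominator Σ(x_t−x̄)² = 728.9091
r_3 = -77.7521 / 728.9091 = -0.107

-0.107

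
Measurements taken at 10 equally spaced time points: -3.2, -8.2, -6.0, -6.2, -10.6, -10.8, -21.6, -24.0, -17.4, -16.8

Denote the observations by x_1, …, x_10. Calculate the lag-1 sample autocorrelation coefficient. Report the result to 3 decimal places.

0.645

Mean x̄ = (-3.2 − 8.2 − 6.0 − 6.2 − 10.6 − 10.8 − 21.6 − 24.0 − 17.4 − 16.8)/10 = -12.4800
Numerator Σ_{t=1}^{9}(x_t−x̄)(x_{t+1}−x̄) = 290.7856
Denominator Σ(x_t−x̄)² = 450.9760
r_1 = 290.7856 / 450.9760 = 0.645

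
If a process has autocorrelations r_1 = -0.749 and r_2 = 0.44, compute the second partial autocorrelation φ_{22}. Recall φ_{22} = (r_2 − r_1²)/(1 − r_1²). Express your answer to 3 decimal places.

-0.276

φ_{22} = (r_2 − r_1²) / (1 − r_1²)
r_1² = (-0.749)² = 0.561001
Numerator = 0.44 − 0.5610 = -0.1210; denominator = 1 − 0.5610 = 0.4390
φ_{22} = -0.1210 / 0.4390 = -0.276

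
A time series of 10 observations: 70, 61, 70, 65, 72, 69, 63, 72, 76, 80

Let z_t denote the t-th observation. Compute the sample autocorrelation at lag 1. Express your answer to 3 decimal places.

Mean z̄ = (70 + 61 + 70 + 65 + 72 + 69 + 63 + 72 + 76 + 80)/10 = 69.8000
Numerator Σ_{t=1}^{9}(z_t−z̄)(z_{t+1}−z̄) = 50.5600
Denominator Σ(z_t−z̄)² = 299.6000
r_1 = 50.5600 / 299.6000 = 0.169

0.169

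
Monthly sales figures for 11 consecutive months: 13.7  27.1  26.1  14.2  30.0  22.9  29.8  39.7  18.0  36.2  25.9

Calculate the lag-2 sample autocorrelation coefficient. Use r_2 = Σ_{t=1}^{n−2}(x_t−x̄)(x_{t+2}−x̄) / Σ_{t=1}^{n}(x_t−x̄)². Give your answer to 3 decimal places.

Mean x̄ = (13.7 + 27.1 + 26.1 + 14.2 + 30.0 + 22.9 + 29.8 + 39.7 + 18.0 + 36.2 + 25.9)/11 = 25.7818
Numerator Σ_{t=1}^{9}(x_t−x̄)(x_{t+2}−x̄) = 105.2612
Denominator Σ(x_t−x̄)² = 687.0164
r_2 = 105.2612 / 687.0164 = 0.153

0.153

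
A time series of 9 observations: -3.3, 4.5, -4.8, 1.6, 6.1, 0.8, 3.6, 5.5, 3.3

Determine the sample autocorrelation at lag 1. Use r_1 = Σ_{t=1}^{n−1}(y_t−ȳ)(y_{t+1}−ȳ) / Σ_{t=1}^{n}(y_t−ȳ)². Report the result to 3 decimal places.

Mean ȳ = (-3.3 + 4.5 − 4.8 + 1.6 + 6.1 + 0.8 + 3.6 + 5.5 + 3.3)/9 = 1.9222
Numerator Σ_{t=1}^{8}(y_t−ȳ)(y_{t+1}−ȳ) = -25.6094
Denominator Σ(y_t−ȳ)² = 115.4356
r_1 = -25.6094 / 115.4356 = -0.222

-0.222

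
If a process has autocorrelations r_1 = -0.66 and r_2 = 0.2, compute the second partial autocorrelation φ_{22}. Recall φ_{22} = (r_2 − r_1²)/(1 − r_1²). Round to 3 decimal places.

-0.417

φ_{22} = (r_2 − r_1²) / (1 − r_1²)
r_1² = (-0.66)² = 0.4356
Numerator = 0.2 − 0.4356 = -0.2356; denominator = 1 − 0.4356 = 0.5644
φ_{22} = -0.2356 / 0.5644 = -0.417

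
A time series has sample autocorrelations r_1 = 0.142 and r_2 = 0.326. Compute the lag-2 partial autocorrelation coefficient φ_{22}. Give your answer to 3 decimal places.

0.312

φ_{22} = (r_2 − r_1²) / (1 − r_1²)
r_1² = (0.142)² = 0.020164
Numerator = 0.326 − 0.0202 = 0.3058; denominator = 1 − 0.0202 = 0.9798
φ_{22} = 0.3058 / 0.9798 = 0.312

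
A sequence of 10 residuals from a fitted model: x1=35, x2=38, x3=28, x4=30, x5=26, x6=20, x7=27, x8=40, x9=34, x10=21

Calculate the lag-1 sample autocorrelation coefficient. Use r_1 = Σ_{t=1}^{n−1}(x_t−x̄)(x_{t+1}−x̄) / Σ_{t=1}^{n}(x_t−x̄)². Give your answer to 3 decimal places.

Mean x̄ = (35 + 38 + 28 + 30 + 26 + 20 + 27 + 40 + 34 + 21)/10 = 29.9000
Numerator Σ_{t=1}^{9}(x_t−x̄)(x_{t+1}−x̄) = 68.2900
Denominator Σ(x_t−x̄)² = 414.9000
r_1 = 68.2900 / 414.9000 = 0.165

0.165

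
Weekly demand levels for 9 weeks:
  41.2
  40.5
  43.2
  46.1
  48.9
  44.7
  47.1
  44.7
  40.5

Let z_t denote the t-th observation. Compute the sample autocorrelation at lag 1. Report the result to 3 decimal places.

0.359

Mean z̄ = (41.2 + 40.5 + 43.2 + 46.1 + 48.9 + 44.7 + 47.1 + 44.7 + 40.5)/9 = 44.1000
Numerator Σ_{t=1}^{8}(z_t−z̄)(z_{t+1}−z̄) = 25.8000
Denominator Σ(z_t−z̄)² = 71.9000
r_1 = 25.8000 / 71.9000 = 0.359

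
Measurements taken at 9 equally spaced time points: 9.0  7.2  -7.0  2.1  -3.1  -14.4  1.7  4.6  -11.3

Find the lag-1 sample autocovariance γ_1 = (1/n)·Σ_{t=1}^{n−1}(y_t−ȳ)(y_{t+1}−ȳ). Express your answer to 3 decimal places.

-4.826

Mean ȳ = (9.0 + 7.2 − 7.0 + 2.1 − 3.1 − 14.4 + 1.7 + 4.6 − 11.3)/9 = -1.2444
Σ_{t=1}^{8}(y_t−ȳ)(y_{t+1}−ȳ) = -43.4342
γ_1 = -43.4342 / 9 = -4.826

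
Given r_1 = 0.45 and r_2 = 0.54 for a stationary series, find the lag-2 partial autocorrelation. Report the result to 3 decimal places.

0.423

φ_{22} = (r_2 − r_1²) / (1 − r_1²)
r_1² = (0.45)² = 0.2025
Numerator = 0.54 − 0.2025 = 0.3375; denominator = 1 − 0.2025 = 0.7975
φ_{22} = 0.3375 / 0.7975 = 0.423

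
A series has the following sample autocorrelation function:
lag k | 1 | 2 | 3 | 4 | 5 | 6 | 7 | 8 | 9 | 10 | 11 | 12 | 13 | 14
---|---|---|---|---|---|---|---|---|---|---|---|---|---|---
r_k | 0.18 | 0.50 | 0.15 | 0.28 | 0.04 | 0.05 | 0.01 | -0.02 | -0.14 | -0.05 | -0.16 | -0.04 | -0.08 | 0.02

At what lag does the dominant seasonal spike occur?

2

The largest autocorrelation is r_2 = 0.50, with a weaker echo at lag 4 (0.28); the remaining lags stay at or below 0.18.
The dominant spike at lag 2 indicates a seasonal period of 2.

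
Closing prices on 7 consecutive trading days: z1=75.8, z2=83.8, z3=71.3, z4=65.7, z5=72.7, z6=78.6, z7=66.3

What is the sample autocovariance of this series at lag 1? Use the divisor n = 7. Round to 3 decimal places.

-2.311

Mean z̄ = (75.8 + 83.8 + 71.3 + 65.7 + 72.7 + 78.6 + 66.3)/7 = 73.4571
Deviations: 2.3429, 10.3429, -2.1571, -7.7571, -0.7571, 5.1429, -7.1571
Σ_{t=1}^{6}(z_t−z̄)(z_{t+1}−z̄) = -16.1747
γ_1 = -16.1747 / 7 = -2.311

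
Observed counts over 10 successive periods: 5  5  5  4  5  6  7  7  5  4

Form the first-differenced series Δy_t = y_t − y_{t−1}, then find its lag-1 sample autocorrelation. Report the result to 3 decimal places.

0.336

First differences Δy: 0, 0, -1, 1, 1, 1, 0, -2, -1
Mean of differences = -0.1111
Numerator Σ(Δy_t−Δȳ)(Δy_{t+1}−Δȳ) = 2.9877
Denominator Σ(Δy_t−Δȳ)² = 8.8889
r_1(Δy) = 2.9877 / 8.8889 = 0.336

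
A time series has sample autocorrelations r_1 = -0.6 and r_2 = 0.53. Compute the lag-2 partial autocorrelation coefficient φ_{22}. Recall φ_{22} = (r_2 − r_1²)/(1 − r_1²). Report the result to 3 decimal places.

φ_{22} = (r_2 − r_1²) / (1 − r_1²)
r_1² = (-0.6)² = 0.36
Numerator = 0.53 − 0.3600 = 0.1700; denominator = 1 − 0.3600 = 0.6400
φ_{22} = 0.1700 / 0.6400 = 0.266

0.266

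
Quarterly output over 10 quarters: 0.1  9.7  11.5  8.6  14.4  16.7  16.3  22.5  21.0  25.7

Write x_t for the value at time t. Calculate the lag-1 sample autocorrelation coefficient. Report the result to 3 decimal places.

0.475

Mean x̄ = (0.1 + 9.7 + 11.5 + 8.6 + 14.4 + 16.7 + 16.3 + 22.5 + 21.0 + 25.7)/10 = 14.6500
Numerator Σ_{t=1}^{9}(x_t−x̄)(x_{t+1}−x̄) = 244.0225
Denominator Σ(x_t−x̄)² = 513.7650
r_1 = 244.0225 / 513.7650 = 0.475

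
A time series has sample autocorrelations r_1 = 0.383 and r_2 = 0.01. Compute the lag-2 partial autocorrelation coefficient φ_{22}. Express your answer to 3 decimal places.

-0.160

φ_{22} = (r_2 − r_1²) / (1 − r_1²)
r_1² = (0.383)² = 0.146689
Numerator = 0.01 − 0.1467 = -0.1367; denominator = 1 − 0.1467 = 0.8533
φ_{22} = -0.1367 / 0.8533 = -0.160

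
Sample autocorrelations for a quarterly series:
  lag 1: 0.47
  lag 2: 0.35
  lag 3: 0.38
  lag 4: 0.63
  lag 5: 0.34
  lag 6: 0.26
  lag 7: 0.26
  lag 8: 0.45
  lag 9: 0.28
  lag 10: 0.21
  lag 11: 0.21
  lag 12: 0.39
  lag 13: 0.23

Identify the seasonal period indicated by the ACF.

4

The largest autocorrelation is r_4 = 0.63; the remaining lags stay at or below 0.47. The elevated value at lag 1 (0.47), dropping to 0.35 at lag 2, reflects decaying short-term dependence rather than seasonality.
The dominant spike at lag 4 indicates a seasonal period of 4.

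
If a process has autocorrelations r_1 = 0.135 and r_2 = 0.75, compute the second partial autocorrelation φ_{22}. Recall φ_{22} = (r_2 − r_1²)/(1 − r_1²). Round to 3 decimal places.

0.745

φ_{22} = (r_2 − r_1²) / (1 − r_1²)
r_1² = (0.135)² = 0.018225
Numerator = 0.75 − 0.0182 = 0.7318; denominator = 1 − 0.0182 = 0.9818
φ_{22} = 0.7318 / 0.9818 = 0.745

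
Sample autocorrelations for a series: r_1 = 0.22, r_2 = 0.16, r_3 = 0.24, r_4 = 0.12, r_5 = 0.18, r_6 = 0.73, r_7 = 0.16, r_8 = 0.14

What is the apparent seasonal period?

6

The largest autocorrelation is r_6 = 0.73; the remaining lags stay at or below 0.24.
The dominant spike at lag 6 indicates a seasonal period of 6.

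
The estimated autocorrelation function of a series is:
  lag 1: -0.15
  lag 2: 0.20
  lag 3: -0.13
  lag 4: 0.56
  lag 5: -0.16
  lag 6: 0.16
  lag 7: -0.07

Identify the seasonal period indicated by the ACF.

4

The largest autocorrelation is r_4 = 0.56; the remaining lags stay at or below 0.20.
The dominant spike at lag 4 indicates a seasonal period of 4.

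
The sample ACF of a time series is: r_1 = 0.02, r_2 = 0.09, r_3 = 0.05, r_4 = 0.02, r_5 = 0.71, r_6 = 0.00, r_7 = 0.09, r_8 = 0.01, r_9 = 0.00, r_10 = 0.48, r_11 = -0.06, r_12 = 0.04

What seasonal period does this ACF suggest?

5

The largest autocorrelation is r_5 = 0.71, with a weaker echo at lag 10 (0.48); the remaining lags stay at or below 0.09.
The dominant spike at lag 5 indicates a seasonal period of 5.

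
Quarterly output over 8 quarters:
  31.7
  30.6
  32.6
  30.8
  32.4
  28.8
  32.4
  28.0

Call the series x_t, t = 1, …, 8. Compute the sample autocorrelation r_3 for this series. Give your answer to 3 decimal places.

Mean x̄ = (31.7 + 30.6 + 32.6 + 30.8 + 32.4 + 28.8 + 32.4 + 28.0)/8 = 30.9125
Σ(x_t−x̄)(x_{t+3}−x̄) = (-0.0886) + (-0.4648) + (-3.5648) + (-0.1673) + (-4.3323) = -8.6180
Denominator Σ(x_t−x̄)² = 20.9488
r_3 = -8.6180 / 20.9488 = -0.411

-0.411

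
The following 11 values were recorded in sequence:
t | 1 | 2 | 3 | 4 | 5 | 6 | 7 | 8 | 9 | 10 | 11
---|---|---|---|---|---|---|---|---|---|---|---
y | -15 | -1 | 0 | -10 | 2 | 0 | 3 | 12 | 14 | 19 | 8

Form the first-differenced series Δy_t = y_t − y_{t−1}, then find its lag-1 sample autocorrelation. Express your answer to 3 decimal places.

-0.312

First differences Δy: 14, 1, -10, 12, -2, 3, 9, 2, 5, -11
Mean of differences = 2.3000
Numerator Σ(Δy_t−Δȳ)(Δy_{t+1}−Δȳ) = -197.2900
Denominator Σ(Δy_t−Δȳ)² = 632.1000
r_1(Δy) = -197.2900 / 632.1000 = -0.312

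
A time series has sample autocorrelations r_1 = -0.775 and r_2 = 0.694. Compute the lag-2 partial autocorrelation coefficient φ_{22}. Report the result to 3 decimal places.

0.234

φ_{22} = (r_2 − r_1²) / (1 − r_1²)
r_1² = (-0.775)² = 0.600625
Numerator = 0.694 − 0.6006 = 0.0934; denominator = 1 − 0.6006 = 0.3994
φ_{22} = 0.0934 / 0.3994 = 0.234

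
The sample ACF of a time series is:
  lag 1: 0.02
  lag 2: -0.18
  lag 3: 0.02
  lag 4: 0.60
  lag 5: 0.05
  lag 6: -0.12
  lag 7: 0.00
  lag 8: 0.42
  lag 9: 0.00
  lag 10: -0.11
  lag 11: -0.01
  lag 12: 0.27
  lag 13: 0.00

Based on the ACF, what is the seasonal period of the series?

The largest autocorrelation is r_4 = 0.60, with weaker echoes at lags 8 (0.42) and 12 (0.27); the remaining lags stay at or below 0.05.
The dominant spike at lag 4 indicates a seasonal period of 4.

4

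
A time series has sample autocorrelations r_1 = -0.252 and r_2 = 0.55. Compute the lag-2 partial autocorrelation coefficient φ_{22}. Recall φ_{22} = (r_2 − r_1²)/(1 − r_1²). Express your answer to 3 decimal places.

φ_{22} = (r_2 − r_1²) / (1 − r_1²)
r_1² = (-0.252)² = 0.063504
Numerator = 0.55 − 0.0635 = 0.4865; denominator = 1 − 0.0635 = 0.9365
φ_{22} = 0.4865 / 0.9365 = 0.519

0.519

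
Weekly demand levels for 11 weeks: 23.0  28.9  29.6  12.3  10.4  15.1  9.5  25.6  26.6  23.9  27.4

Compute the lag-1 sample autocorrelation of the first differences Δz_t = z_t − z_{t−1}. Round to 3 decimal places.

First differences Δz: 5.9, 0.7, -17.3, -1.9, 4.7, -5.6, 16.1, 1.0, -2.7, 3.5
Mean of differences = 0.4400
Numerator Σ(Δz_t−Δz̄)(Δz_{t+1}−Δz̄) = -94.5636
Denominator Σ(Δz_t−Δz̄)² = 669.4640
r_1(Δz) = -94.5636 / 669.4640 = -0.141

-0.141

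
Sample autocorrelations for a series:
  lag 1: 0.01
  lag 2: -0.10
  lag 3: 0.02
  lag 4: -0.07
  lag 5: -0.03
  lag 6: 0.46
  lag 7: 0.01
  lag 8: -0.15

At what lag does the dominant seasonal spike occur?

The largest autocorrelation is r_6 = 0.46; the remaining lags stay at or below 0.02.
The dominant spike at lag 6 indicates a seasonal period of 6.

6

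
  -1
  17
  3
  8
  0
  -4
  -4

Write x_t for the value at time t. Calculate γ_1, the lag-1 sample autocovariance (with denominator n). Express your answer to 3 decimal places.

0.213

Mean x̄ = (-1 + 17 + 3 + 8 + 0 − 4 − 4)/7 = 2.7143
Σ_{t=1}^{6}(x_t−x̄)(x_{t+1}−x̄) = 1.4898
γ_1 = 1.4898 / 7 = 0.213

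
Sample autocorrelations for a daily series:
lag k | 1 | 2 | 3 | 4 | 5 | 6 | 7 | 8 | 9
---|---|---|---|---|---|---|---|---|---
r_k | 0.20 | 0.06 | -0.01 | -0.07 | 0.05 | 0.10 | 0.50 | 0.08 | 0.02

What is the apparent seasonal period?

The largest autocorrelation is r_7 = 0.50; the remaining lags stay at or below 0.20. The elevated value at lag 1 (0.20), dropping to 0.06 at lag 2, reflects decaying short-term dependence rather than seasonality.
The dominant spike at lag 7 indicates a seasonal period of 7.

7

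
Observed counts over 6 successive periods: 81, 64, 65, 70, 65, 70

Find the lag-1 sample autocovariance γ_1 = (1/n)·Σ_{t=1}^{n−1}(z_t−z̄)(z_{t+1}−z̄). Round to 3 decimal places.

Mean z̄ = (81 + 64 + 65 + 70 + 65 + 70)/6 = 69.1667
Σ_{t=1}^{5}(z_t−z̄)(z_{t+1}−z̄) = -50.0278
γ_1 = -50.0278 / 6 = -8.338

-8.338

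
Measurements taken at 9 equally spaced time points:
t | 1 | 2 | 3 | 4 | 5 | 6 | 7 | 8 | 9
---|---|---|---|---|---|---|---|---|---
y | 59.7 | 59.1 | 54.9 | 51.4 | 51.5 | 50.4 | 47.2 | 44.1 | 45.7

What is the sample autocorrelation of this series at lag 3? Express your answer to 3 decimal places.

0.009

Mean ȳ = (59.7 + 59.1 + 54.9 + 51.4 + 51.5 + 50.4 + 47.2 + 44.1 + 45.7)/9 = 51.5556
Numerator Σ_{t=1}^{6}(y_t−ȳ)(y_{t+3}−ȳ) = 2.3074
Denominator Σ(y_t−ȳ)² = 244.6422
r_3 = 2.3074 / 244.6422 = 0.009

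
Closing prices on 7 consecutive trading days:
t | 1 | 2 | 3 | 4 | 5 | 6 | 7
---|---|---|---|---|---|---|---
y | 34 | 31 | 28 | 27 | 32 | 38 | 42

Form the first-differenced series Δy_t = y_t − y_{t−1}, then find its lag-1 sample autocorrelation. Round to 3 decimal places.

0.585

First differences Δy: -3, -3, -1, 5, 6, 4
Mean of differences = 1.3333
Numerator Σ(Δy_t−Δȳ)(Δy_{t+1}−Δȳ) = 49.8889
Denominator Σ(Δy_t−Δȳ)² = 85.3333
r_1(Δy) = 49.8889 / 85.3333 = 0.585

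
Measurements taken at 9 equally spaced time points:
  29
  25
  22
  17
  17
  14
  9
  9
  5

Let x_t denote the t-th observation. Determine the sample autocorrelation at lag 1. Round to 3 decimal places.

Mean x̄ = (29 + 25 + 22 + 17 + 17 + 14 + 9 + 9 + 5)/9 = 16.3333
Numerator Σ_{t=1}^{8}(x_t−x̄)(x_{t+1}−x̄) = 315.5556
Denominator Σ(x_t−x̄)² = 510.0000
r_1 = 315.5556 / 510.0000 = 0.619

0.619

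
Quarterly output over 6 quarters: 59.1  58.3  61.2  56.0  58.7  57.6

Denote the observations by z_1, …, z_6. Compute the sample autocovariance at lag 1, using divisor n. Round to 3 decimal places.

-1.348

Mean z̄ = (59.1 + 58.3 + 61.2 + 56.0 + 58.7 + 57.6)/6 = 58.4833
Deviations: 0.6167, -0.1833, 2.7167, -2.4833, 0.2167, -0.8833
Σ_{t=1}^{5}(z_t−z̄)(z_{t+1}−z̄) = -8.0869
γ_1 = -8.0869 / 6 = -1.348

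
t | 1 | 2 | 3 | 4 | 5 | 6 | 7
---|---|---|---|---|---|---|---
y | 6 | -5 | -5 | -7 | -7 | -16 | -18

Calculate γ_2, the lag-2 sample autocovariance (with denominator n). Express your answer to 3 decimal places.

Mean ȳ = (6 − 5 − 5 − 7 − 7 − 16 − 18)/7 = -7.4286
Deviations: 13.4286, 2.4286, 2.4286, 0.4286, 0.4286, -8.5714, -10.5714
Σ_{t=1}^{5}(y_t−ȳ)(y_{t+2}−ȳ) = 26.4898
γ_2 = 26.4898 / 7 = 3.784

3.784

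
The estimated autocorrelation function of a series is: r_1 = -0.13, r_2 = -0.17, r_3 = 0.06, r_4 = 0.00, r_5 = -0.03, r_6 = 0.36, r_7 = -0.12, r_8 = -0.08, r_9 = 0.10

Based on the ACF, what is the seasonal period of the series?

The largest autocorrelation is r_6 = 0.36; the remaining lags stay at or below 0.10.
The dominant spike at lag 6 indicates a seasonal period of 6.

6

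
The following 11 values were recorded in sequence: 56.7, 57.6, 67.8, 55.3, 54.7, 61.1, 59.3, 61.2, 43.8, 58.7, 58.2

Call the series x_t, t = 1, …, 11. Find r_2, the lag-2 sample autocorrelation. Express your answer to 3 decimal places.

-0.198

Mean x̄ = (56.7 + 57.6 + 67.8 + 55.3 + 54.7 + 61.1 + 59.3 + 61.2 + 43.8 + 58.7 + 58.2)/11 = 57.6727
Numerator Σ_{t=1}^{9}(x_t−x̄)(x_{t+2}−x̄) = -66.9306
Denominator Σ(x_t−x̄)² = 338.6018
r_2 = -66.9306 / 338.6018 = -0.198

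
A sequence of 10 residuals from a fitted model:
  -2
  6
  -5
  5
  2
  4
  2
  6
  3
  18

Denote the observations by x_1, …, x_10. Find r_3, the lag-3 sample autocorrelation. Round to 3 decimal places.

-0.134

Mean x̄ = (-2 + 6 − 5 + 5 + 2 + 4 + 2 + 6 + 3 + 18)/10 = 3.9000
Σ(x_t−x̄)(x_{t+3}−x̄) = (-6.4900) + (-3.9900) + (-0.8900) + (-2.0900) + (-3.9900) + (-0.0900) + (-26.7900) = -44.3300
Denominator Σ(x_t−x̄)² = 330.9000
r_3 = -44.3300 / 330.9000 = -0.134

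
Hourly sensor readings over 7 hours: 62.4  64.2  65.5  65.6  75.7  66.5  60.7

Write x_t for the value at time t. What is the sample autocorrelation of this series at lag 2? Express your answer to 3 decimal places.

-0.377

Mean x̄ = (62.4 + 64.2 + 65.5 + 65.6 + 75.7 + 66.5 + 60.7)/7 = 65.8000
Numerator Σ_{t=1}^{5}(x_t−x̄)(x_{t+2}−x̄) = -52.2600
Denominator Σ(x_t−x̄)² = 138.7600
r_2 = -52.2600 / 138.7600 = -0.377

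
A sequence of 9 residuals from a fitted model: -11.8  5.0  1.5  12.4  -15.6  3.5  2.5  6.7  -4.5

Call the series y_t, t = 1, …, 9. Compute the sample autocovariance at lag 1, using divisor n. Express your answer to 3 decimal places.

-31.673

Mean ȳ = (-11.8 + 5.0 + 1.5 + 12.4 − 15.6 + 3.5 + 2.5 + 6.7 − 4.5)/9 = -0.0333
Σ_{t=1}^{8}(y_t−ȳ)(y_{t+1}−ȳ) = -285.0578
γ_1 = -285.0578 / 9 = -31.673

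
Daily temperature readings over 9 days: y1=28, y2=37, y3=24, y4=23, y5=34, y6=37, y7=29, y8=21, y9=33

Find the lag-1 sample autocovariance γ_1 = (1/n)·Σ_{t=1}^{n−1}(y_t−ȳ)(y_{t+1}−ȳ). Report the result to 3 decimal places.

Mean ȳ = (28 + 37 + 24 + 23 + 34 + 37 + 29 + 21 + 33)/9 = 29.5556
Σ_{t=1}^{8}(y_t−ȳ)(y_{t+1}−ȳ) = -41.4198
γ_1 = -41.4198 / 9 = -4.602

-4.602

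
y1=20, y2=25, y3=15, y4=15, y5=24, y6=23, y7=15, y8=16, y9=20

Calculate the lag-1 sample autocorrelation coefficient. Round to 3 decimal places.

Mean ȳ = (20 + 25 + 15 + 15 + 24 + 23 + 15 + 16 + 20)/9 = 19.2222
Numerator Σ_{t=1}^{8}(y_t−ȳ)(y_{t+1}−ȳ) = -9.0494
Denominator Σ(y_t−ȳ)² = 135.5556
r_1 = -9.0494 / 135.5556 = -0.067

-0.067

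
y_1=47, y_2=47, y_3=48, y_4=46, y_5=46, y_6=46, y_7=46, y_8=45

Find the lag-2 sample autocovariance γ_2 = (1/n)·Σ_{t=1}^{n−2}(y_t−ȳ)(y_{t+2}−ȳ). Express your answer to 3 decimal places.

0.121

Mean ȳ = (47 + 47 + 48 + 46 + 46 + 46 + 46 + 45)/8 = 46.3750
Σ_{t=1}^{6}(y_t−ȳ)(y_{t+2}−ȳ) = 0.9688
γ_2 = 0.9688 / 8 = 0.121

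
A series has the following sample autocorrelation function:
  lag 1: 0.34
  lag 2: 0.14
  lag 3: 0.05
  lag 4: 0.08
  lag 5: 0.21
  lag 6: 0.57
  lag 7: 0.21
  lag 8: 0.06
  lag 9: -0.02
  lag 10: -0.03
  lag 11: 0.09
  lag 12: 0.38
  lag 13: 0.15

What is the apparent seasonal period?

The largest autocorrelation is r_6 = 0.57, with a weaker echo at lag 12 (0.38); the remaining lags stay at or below 0.34. The elevated value at lag 1 (0.34), dropping to 0.14 at lag 2, reflects decaying short-term dependence rather than seasonality.
The dominant spike at lag 6 indicates a seasonal period of 6.

6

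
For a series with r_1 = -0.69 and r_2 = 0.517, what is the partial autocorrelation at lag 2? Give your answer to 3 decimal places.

φ_{22} = (r_2 − r_1²) / (1 − r_1²)
r_1² = (-0.69)² = 0.4761
Numerator = 0.517 − 0.4761 = 0.0409; denominator = 1 − 0.4761 = 0.5239
φ_{22} = 0.0409 / 0.5239 = 0.078

0.078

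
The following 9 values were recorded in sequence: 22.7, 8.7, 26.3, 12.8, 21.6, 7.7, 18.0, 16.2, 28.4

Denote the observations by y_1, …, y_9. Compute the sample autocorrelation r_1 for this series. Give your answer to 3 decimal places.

Mean ȳ = (22.7 + 8.7 + 26.3 + 12.8 + 21.6 + 7.7 + 18.0 + 16.2 + 28.4)/9 = 18.0444
Numerator Σ_{t=1}^{8}(y_t−ȳ)(y_{t+1}−ȳ) = -237.9286
Denominator Σ(y_t−ȳ)² = 434.9422
r_1 = -237.9286 / 434.9422 = -0.547

-0.547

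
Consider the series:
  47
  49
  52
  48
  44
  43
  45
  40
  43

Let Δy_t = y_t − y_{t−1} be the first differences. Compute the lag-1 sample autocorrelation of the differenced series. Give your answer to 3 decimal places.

-0.216

First differences Δy: 2, 3, -4, -4, -1, 2, -5, 3
Mean of differences = -0.5000
Numerator Σ(Δy_t−Δȳ)(Δy_{t+1}−Δȳ) = -17.7500
Denominator Σ(Δy_t−Δȳ)² = 82.0000
r_1(Δy) = -17.7500 / 82.0000 = -0.216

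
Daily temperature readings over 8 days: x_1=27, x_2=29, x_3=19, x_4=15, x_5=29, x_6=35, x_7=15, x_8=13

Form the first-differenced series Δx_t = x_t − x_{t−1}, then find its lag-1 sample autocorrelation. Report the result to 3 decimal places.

First differences Δx: 2, -10, -4, 14, 6, -20, -2
Mean of differences = -2.0000
Numerator Σ(Δx_t−Δx̄)(Δx_{t+1}−Δx̄) = -64.0000
Denominator Σ(Δx_t−Δx̄)² = 728.0000
r_1(Δx) = -64.0000 / 728.0000 = -0.088

-0.088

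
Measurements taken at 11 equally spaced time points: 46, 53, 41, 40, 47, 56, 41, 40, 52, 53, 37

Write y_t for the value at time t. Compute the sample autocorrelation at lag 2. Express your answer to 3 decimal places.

-0.680

Mean ȳ = (46 + 53 + 41 + 40 + 47 + 56 + 41 + 40 + 52 + 53 + 37)/11 = 46.0000
Numerator Σ_{t=1}^{9}(y_t−ȳ)(y_{t+2}−ȳ) = -298.0000
Denominator Σ(y_t−ȳ)² = 438.0000
r_2 = -298.0000 / 438.0000 = -0.680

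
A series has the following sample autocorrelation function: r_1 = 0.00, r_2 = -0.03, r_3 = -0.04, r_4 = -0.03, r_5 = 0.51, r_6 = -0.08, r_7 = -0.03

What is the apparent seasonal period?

The largest autocorrelation is r_5 = 0.51; the remaining lags stay at or below 0.00.
The dominant spike at lag 5 indicates a seasonal period of 5.

5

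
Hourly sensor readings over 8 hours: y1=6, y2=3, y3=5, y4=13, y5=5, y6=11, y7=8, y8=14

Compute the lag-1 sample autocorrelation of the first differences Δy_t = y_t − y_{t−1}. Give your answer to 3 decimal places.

First differences Δy: -3, 2, 8, -8, 6, -3, 6
Mean of differences = 1.1429
Numerator Σ(Δy_t−Δȳ)(Δy_{t+1}−Δȳ) = -145.0204
Denominator Σ(Δy_t−Δȳ)² = 212.8571
r_1(Δy) = -145.0204 / 212.8571 = -0.681

-0.681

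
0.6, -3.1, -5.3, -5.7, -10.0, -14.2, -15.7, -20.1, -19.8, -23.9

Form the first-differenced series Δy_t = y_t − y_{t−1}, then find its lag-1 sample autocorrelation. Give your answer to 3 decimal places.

-0.515

First differences Δy: -3.7, -2.2, -0.4, -4.3, -4.2, -1.5, -4.4, 0.3, -4.1
Mean of differences = -2.7222
Numerator Σ(Δy_t−Δȳ)(Δy_{t+1}−Δȳ) = -13.7216
Denominator Σ(Δy_t−Δȳ)² = 26.6356
r_1(Δy) = -13.7216 / 26.6356 = -0.515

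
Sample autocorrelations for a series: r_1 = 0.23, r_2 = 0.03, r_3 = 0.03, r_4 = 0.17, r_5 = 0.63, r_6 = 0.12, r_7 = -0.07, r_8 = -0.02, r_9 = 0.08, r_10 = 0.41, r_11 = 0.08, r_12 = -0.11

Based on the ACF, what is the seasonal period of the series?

5

The largest autocorrelation is r_5 = 0.63, with a weaker echo at lag 10 (0.41); the remaining lags stay at or below 0.23. The elevated value at lag 1 (0.23), dropping to 0.03 at lag 2, reflects decaying short-term dependence rather than seasonality.
The dominant spike at lag 5 indicates a seasonal period of 5.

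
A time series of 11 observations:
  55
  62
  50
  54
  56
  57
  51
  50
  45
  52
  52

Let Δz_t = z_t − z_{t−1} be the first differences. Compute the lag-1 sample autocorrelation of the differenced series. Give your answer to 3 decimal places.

First differences Δz: 7, -12, 4, 2, 1, -6, -1, -5, 7, 0
Mean of differences = -0.3000
Numerator Σ(Δz_t−Δz̄)(Δz_{t+1}−Δz̄) = -155.0900
Denominator Σ(Δz_t−Δz̄)² = 324.1000
r_1(Δz) = -155.0900 / 324.1000 = -0.479

-0.479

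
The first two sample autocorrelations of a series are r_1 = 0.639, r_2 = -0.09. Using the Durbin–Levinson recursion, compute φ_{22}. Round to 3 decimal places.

-0.842

φ_{22} = (r_2 − r_1²) / (1 − r_1²)
r_1² = (0.639)² = 0.408321
Numerator = -0.09 − 0.4083 = -0.4983; denominator = 1 − 0.4083 = 0.5917
φ_{22} = -0.4983 / 0.5917 = -0.842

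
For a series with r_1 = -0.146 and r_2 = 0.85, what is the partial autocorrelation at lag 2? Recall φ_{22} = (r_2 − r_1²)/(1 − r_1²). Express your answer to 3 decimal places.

0.847

φ_{22} = (r_2 − r_1²) / (1 − r_1²)
r_1² = (-0.146)² = 0.021316
Numerator = 0.85 − 0.0213 = 0.8287; denominator = 1 − 0.0213 = 0.9787
φ_{22} = 0.8287 / 0.9787 = 0.847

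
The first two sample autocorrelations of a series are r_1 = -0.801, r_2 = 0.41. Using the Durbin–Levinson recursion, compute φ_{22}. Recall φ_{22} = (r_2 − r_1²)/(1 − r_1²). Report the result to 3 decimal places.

φ_{22} = (r_2 − r_1²) / (1 − r_1²)
r_1² = (-0.801)² = 0.641601
Numerator = 0.41 − 0.6416 = -0.2316; denominator = 1 − 0.6416 = 0.3584
φ_{22} = -0.2316 / 0.3584 = -0.646

-0.646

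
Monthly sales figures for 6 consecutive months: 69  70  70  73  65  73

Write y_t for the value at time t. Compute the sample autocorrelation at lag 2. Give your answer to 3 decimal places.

Mean ȳ = (69 + 70 + 70 + 73 + 65 + 73)/6 = 70.0000
Numerator Σ_{t=1}^{4}(y_t−ȳ)(y_{t+2}−ȳ) = 9.0000
Denominator Σ(y_t−ȳ)² = 44.0000
r_2 = 9.0000 / 44.0000 = 0.205

0.205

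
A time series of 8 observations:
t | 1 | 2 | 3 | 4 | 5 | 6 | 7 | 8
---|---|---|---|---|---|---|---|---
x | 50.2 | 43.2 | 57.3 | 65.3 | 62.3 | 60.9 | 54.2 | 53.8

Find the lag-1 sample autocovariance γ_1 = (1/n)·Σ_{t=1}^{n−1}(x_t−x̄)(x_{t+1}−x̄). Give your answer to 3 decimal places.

Mean x̄ = (50.2 + 43.2 + 57.3 + 65.3 + 62.3 + 60.9 + 54.2 + 53.8)/8 = 55.9000
Σ_{t=1}^{7}(x_t−x̄)(x_{t+1}−x̄) = 155.0000
γ_1 = 155.0000 / 8 = 19.375

19.375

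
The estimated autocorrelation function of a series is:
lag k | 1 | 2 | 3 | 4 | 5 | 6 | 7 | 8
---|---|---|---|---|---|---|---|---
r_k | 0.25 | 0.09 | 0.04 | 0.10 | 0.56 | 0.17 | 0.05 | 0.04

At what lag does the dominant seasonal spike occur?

The largest autocorrelation is r_5 = 0.56; the remaining lags stay at or below 0.25. The elevated value at lag 1 (0.25), dropping to 0.09 at lag 2, reflects decaying short-term dependence rather than seasonality.
The dominant spike at lag 5 indicates a seasonal period of 5.

5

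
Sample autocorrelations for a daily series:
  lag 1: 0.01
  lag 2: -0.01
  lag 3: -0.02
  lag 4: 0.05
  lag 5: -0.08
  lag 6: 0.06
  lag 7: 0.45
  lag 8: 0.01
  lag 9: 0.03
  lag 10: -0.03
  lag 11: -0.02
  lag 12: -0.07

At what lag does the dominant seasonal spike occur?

7

The largest autocorrelation is r_7 = 0.45; the remaining lags stay at or below 0.06.
The dominant spike at lag 7 indicates a seasonal period of 7.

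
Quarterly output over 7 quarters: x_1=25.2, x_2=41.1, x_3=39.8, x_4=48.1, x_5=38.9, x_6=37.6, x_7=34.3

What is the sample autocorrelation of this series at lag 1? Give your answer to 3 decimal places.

Mean x̄ = (25.2 + 41.1 + 39.8 + 48.1 + 38.9 + 37.6 + 34.3)/7 = 37.8571
Σ(x_t−x̄)(x_{t+1}−x̄) = (-41.0453) + (6.3004) + (19.9004) + (10.6818) + (-0.2682) + (0.9147) = -3.5161
Denominator Σ(x_t−x̄)² = 293.2171
r_1 = -3.5161 / 293.2171 = -0.012

-0.012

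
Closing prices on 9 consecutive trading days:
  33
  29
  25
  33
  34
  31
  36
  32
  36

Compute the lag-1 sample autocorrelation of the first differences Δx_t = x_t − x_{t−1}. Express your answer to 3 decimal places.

-0.391

First differences Δx: -4, -4, 8, 1, -3, 5, -4, 4
Mean of differences = 0.3750
Numerator Σ(Δx_t−Δx̄)(Δx_{t+1}−Δx̄) = -63.2656
Denominator Σ(Δx_t−Δx̄)² = 161.8750
r_1(Δx) = -63.2656 / 161.8750 = -0.391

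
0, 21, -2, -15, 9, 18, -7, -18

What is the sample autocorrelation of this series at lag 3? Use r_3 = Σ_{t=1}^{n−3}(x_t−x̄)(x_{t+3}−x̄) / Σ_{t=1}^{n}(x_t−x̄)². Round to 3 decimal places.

Mean x̄ = (0 + 21 − 2 − 15 + 9 + 18 − 7 − 18)/8 = 0.7500
Deviations from mean: -0.7500, 20.2500, -2.7500, -15.7500, 8.2500, 17.2500, -7.7500, -18.7500
Σ(x_t−x̄)(x_{t+3}−x̄) = (11.8125) + (167.0625) + (-47.4375) + (122.0625) + (-154.6875) = 98.8125
Denominator Σ(x_t−x̄)² = 1443.5000
r_3 = 98.8125 / 1443.5000 = 0.068

0.068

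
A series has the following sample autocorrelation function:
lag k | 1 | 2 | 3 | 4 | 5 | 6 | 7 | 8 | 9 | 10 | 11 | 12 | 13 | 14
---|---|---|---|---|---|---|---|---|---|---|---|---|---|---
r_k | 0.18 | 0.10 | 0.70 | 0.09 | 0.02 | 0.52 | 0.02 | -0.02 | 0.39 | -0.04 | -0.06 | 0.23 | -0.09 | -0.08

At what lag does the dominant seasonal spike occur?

3

The largest autocorrelation is r_3 = 0.70, with weaker echoes at lags 6 (0.52), 9 (0.39) and 12 (0.23); the remaining lags stay at or below 0.18.
The dominant spike at lag 3 indicates a seasonal period of 3.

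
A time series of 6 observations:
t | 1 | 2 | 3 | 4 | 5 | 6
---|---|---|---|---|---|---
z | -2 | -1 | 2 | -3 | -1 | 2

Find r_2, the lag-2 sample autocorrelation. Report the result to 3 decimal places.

-0.465

Mean z̄ = (-2 − 1 + 2 − 3 − 1 + 2)/6 = -0.5000
Deviations from mean: -1.5000, -0.5000, 2.5000, -2.5000, -0.5000, 2.5000
Numerator Σ_{t=1}^{4}(z_t−z̄)(z_{t+2}−z̄) = -10.0000
Denominator Σ(z_t−z̄)² = 21.5000
r_2 = -10.0000 / 21.5000 = -0.465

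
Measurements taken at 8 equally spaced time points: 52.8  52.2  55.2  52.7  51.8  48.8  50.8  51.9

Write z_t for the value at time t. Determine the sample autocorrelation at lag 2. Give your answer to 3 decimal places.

Mean z̄ = (52.8 + 52.2 + 55.2 + 52.7 + 51.8 + 48.8 + 50.8 + 51.9)/8 = 52.0250
Σ(z_t−z̄)(z_{t+2}−z̄) = (2.4606) + (0.1181) + (-0.7144) + (-2.1769) + (0.2756) + (0.4031) = 0.3663
Denominator Σ(z_t−z̄)² = 23.1350
r_2 = 0.3663 / 23.1350 = 0.016

0.016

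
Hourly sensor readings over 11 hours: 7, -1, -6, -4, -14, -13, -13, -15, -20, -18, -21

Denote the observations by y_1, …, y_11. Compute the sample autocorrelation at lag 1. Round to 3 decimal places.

0.569

Mean ȳ = (7 − 1 − 6 − 4 − 14 − 13 − 13 − 15 − 20 − 18 − 21)/11 = -10.7273
Numerator Σ_{t=1}^{10}(y_t−ȳ)(y_{t+1}−ȳ) = 432.2893
Denominator Σ(y_t−ȳ)² = 760.1818
r_1 = 432.2893 / 760.1818 = 0.569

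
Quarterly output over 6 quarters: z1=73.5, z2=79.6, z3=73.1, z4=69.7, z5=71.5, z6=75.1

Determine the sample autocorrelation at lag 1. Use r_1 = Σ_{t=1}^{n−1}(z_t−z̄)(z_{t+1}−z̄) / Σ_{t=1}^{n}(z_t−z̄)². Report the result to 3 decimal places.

0.059

Mean z̄ = (73.5 + 79.6 + 73.1 + 69.7 + 71.5 + 75.1)/6 = 73.7500
Deviations from mean: -0.2500, 5.8500, -0.6500, -4.0500, -2.2500, 1.3500
Σ(z_t−z̄)(z_{t+1}−z̄) = (-1.4625) + (-3.8025) + (2.6325) + (9.1125) + (-3.0375) = 3.4425
Denominator Σ(z_t−z̄)² = 57.9950
r_1 = 3.4425 / 57.9950 = 0.059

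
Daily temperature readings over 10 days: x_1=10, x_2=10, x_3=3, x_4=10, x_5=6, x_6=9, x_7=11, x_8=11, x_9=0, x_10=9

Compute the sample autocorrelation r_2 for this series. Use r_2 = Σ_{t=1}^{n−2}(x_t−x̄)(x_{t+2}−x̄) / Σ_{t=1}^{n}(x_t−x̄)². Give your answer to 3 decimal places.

-0.143

Mean x̄ = (10 + 10 + 3 + 10 + 6 + 9 + 11 + 11 + 0 + 9)/10 = 7.9000
Numerator Σ_{t=1}^{8}(x_t−x̄)(x_{t+2}−x̄) = -17.8200
Denominator Σ(x_t−x̄)² = 124.9000
r_2 = -17.8200 / 124.9000 = -0.143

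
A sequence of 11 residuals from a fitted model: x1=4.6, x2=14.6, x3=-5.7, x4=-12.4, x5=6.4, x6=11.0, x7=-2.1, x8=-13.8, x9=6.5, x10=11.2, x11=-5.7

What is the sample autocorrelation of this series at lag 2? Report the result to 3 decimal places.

-0.773

Mean x̄ = (4.6 + 14.6 − 5.7 − 12.4 + 6.4 + 11.0 − 2.1 − 13.8 + 6.5 + 11.2 − 5.7)/11 = 1.3273
Numerator Σ_{t=1}^{9}(x_t−x̄)(x_{t+2}−x̄) = -740.7579
Denominator Σ(x_t−x̄)² = 958.1818
r_2 = -740.7579 / 958.1818 = -0.773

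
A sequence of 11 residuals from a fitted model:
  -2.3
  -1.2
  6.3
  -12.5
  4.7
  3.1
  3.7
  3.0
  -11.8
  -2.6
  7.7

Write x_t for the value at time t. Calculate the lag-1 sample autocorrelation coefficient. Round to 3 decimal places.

-0.284

Mean x̄ = (-2.3 − 1.2 + 6.3 − 12.5 + 4.7 + 3.1 + 3.7 + 3.0 − 11.8 − 2.6 + 7.7)/11 = -0.1727
Numerator Σ_{t=1}^{10}(x_t−x̄)(x_{t+1}−x̄) = -131.1907
Denominator Σ(x_t−x̄)² = 462.0218
r_1 = -131.1907 / 462.0218 = -0.284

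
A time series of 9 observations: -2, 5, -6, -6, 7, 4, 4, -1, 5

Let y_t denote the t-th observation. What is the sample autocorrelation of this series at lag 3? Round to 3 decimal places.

Mean ȳ = (-2 + 5 − 6 − 6 + 7 + 4 + 4 − 1 + 5)/9 = 1.1111
Numerator Σ_{t=1}^{6}(y_t−ȳ)(y_{t+3}−ȳ) = 2.7407
Denominator Σ(y_t−ȳ)² = 196.8889
r_3 = 2.7407 / 196.8889 = 0.014

0.014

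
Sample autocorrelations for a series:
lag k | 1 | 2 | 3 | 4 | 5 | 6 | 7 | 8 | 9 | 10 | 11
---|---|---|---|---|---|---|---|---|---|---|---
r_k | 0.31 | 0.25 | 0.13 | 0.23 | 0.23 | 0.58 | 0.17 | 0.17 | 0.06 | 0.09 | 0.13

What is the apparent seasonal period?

6

The largest autocorrelation is r_6 = 0.58; the remaining lags stay at or below 0.31. The elevated value at lag 1 (0.31), dropping to 0.25 at lag 2, reflects decaying short-term dependence rather than seasonality.
The dominant spike at lag 6 indicates a seasonal period of 6.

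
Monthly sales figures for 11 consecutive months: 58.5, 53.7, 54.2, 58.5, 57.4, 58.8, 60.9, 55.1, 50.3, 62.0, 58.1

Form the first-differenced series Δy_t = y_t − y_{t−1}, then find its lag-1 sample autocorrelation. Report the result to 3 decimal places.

-0.346

First differences Δy: -4.8, 0.5, 4.3, -1.1, 1.4, 2.1, -5.8, -4.8, 11.7, -3.9
Mean of differences = -0.0400
Numerator Σ(Δy_t−Δȳ)(Δy_{t+1}−Δȳ) = -89.3796
Denominator Σ(Δy_t−Δȳ)² = 258.1240
r_1(Δy) = -89.3796 / 258.1240 = -0.346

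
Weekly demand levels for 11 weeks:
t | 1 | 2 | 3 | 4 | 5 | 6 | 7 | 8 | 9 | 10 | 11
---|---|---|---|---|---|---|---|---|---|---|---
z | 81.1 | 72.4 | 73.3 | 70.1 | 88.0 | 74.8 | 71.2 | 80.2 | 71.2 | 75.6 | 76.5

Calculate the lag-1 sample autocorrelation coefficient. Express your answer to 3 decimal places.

Mean z̄ = (81.1 + 72.4 + 73.3 + 70.1 + 88.0 + 74.8 + 71.2 + 80.2 + 71.2 + 75.6 + 76.5)/11 = 75.8545
Numerator Σ_{t=1}^{10}(z_t−z̄)(z_{t+1}−z̄) = -111.8184
Denominator Σ(z_t−z̄)² = 290.4073
r_1 = -111.8184 / 290.4073 = -0.385

-0.385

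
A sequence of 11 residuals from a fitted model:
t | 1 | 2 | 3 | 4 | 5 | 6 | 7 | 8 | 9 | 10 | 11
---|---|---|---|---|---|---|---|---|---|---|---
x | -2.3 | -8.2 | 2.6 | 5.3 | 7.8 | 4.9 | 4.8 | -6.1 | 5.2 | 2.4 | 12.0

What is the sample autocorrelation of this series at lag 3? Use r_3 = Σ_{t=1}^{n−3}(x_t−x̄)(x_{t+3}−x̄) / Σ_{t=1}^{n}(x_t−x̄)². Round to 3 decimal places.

Mean x̄ = (-2.3 − 8.2 + 2.6 + 5.3 + 7.8 + 4.9 + 4.8 − 6.1 + 5.2 + 2.4 + 12.0)/11 = 2.5818
Numerator Σ_{t=1}^{8}(x_t−x̄)(x_{t+3}−x̄) = -184.8637
Denominator Σ(x_t−x̄)² = 355.9564
r_3 = -184.8637 / 355.9564 = -0.519

-0.519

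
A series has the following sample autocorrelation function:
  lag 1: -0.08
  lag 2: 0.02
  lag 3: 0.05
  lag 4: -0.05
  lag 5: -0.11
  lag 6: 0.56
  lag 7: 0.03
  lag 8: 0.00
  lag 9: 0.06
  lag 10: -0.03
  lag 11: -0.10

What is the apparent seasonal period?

6

The largest autocorrelation is r_6 = 0.56; the remaining lags stay at or below 0.06.
The dominant spike at lag 6 indicates a seasonal period of 6.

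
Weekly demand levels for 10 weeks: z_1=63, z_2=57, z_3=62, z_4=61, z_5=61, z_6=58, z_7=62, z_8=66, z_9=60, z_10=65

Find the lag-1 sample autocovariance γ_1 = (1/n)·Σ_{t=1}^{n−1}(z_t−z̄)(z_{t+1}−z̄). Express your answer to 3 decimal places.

-1.875

Mean z̄ = (63 + 57 + 62 + 61 + 61 + 58 + 62 + 66 + 60 + 65)/10 = 61.5000
Σ_{t=1}^{9}(z_t−z̄)(z_{t+1}−z̄) = -18.7500
γ_1 = -18.7500 / 10 = -1.875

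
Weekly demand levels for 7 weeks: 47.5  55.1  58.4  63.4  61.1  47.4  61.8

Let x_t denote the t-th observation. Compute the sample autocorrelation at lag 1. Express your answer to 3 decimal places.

-0.131

Mean x̄ = (47.5 + 55.1 + 58.4 + 63.4 + 61.1 + 47.4 + 61.8)/7 = 56.3857
Σ(x_t−x̄)(x_{t+1}−x̄) = (11.4245) + (-2.5898) + (14.1288) + (33.0673) + (-42.3612) + (-48.6512) = -34.9816
Denominator Σ(x_t−x̄)² = 266.1486
r_1 = -34.9816 / 266.1486 = -0.131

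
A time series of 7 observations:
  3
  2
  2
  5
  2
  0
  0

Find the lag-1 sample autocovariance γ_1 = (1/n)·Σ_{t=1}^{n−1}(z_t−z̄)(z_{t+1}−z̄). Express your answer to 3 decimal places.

0.571

Mean z̄ = (3 + 2 + 2 + 5 + 2 + 0 + 0)/7 = 2.0000
Σ_{t=1}^{6}(z_t−z̄)(z_{t+1}−z̄) = 4.0000
γ_1 = 4.0000 / 7 = 0.571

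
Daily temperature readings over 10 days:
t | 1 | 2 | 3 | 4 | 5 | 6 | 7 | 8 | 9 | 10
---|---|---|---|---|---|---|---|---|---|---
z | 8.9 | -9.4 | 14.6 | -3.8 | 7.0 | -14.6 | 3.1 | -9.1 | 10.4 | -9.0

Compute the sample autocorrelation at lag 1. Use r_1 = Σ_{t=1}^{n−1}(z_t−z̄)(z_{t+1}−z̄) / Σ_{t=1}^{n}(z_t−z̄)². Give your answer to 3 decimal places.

Mean z̄ = (8.9 − 9.4 + 14.6 − 3.8 + 7.0 − 14.6 + 3.1 − 9.1 + 10.4 − 9.0)/10 = -0.1900
Numerator Σ_{t=1}^{9}(z_t−z̄)(z_{t+1}−z̄) = -667.2681
Denominator Σ(z_t−z̄)² = 938.5490
r_1 = -667.2681 / 938.5490 = -0.711

-0.711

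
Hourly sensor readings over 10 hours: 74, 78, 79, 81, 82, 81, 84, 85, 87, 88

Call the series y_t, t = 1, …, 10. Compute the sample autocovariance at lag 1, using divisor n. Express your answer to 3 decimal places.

Mean ȳ = (74 + 78 + 79 + 81 + 82 + 81 + 84 + 85 + 87 + 88)/10 = 81.9000
Σ_{t=1}^{9}(y_t−ȳ)(y_{t+1}−ȳ) = 96.0900
γ_1 = 96.0900 / 10 = 9.609

9.609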